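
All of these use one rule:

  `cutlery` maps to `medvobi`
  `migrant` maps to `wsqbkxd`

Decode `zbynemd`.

Compare letters: c→m is +10, u→e is +10, t→d is +10 — a constant shift. Each letter is shifted forward by 10 in the alphabet (a Caesar shift of +10).
Reversing it on zbynemd: z−10=p, b−10=r, y−10=o, n−10=d, e−10=u, m−10=c, d−10=t.

product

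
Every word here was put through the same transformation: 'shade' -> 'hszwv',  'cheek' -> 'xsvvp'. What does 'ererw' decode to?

Each pair mirrors across the alphabet (s↔h, h↔s, a↔z): positions sum to 25. Each letter is replaced by its mirror in the alphabet: a↔z, b↔y, c↔x, and so on (the Atbash cipher).
Decoding ererw: e↔v, r↔i, e↔v, r↔i, w↔d.

vivid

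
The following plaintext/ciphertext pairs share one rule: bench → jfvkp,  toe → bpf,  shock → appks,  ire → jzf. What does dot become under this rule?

lpb

The shift depends on letter class: consonant b→j is +8, but vowel e→f is +1. The rule splits by letter class: vowels +1, consonants +8.
Applying it to dot: d(cons)+8=l, o(vowel)+1=p, t(cons)+8=b.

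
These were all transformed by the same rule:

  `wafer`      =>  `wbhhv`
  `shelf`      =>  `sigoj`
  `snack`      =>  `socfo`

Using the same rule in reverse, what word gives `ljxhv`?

liver

In wafer: w→w is +0, a→b is +1, f→h is +2, e→h is +3 — the shift increases by 1 each position. Letter i (0-indexed) is shifted by i+0, so successive shifts are 0, 1, 2, ….
Decoding ljxhv: l−0=l, j−1=i, x−2=v, h−3=e, v−4=r.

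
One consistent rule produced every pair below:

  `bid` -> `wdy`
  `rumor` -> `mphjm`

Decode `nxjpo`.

scout

Compare letters: b→w is +21, i→d is +21, d→y is +21 — a constant shift. Each letter is shifted forward by 21 in the alphabet (a Caesar shift of +21).
Reversing it on nxjpo: n−21=s, x−21=c, j−21=o, p−21=u, o−21=t.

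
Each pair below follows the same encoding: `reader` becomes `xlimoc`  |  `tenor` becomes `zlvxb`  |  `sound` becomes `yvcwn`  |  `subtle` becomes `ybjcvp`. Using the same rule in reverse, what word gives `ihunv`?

camel

In reader: r→x is +6, e→l is +7, a→i is +8, d→m is +9 — the shift increases by 1 each position. Letter i (0-indexed) is shifted by i+6, so successive shifts are 6, 7, 8, ….
Undoing it on ihunv: i−6=c, h−7=a, u−8=m, n−9=e, v−10=l.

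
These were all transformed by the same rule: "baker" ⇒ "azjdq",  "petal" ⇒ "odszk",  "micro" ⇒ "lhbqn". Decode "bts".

cut

Compare letters: b→a is +25, a→z is +25, k→j is +25 — a constant shift. Every letter moves 25 places later in the alphabet, wrapping around z→a.
Reversing it on bts: b−25=c, t−25=u, s−25=t.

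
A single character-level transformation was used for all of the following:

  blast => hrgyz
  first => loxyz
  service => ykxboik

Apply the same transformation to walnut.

cgrtaz

Compare letters: b→h is +6, l→r is +6, a→g is +6 — a constant shift. It's a constant shift of +6 (ROT6).
Applying it to walnut: w+6=c, a+6=g, l+6=r, n+6=t, u+6=a, t+6=z.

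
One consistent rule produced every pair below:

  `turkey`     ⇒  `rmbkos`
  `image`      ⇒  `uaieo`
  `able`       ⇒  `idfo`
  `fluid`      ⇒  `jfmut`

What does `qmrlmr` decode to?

output

t(19)→r(17) and u(20)→m(12) fit y≡21x+8 (mod 26); the inverse of 21 mod 26 is 5. This is an affine cipher: with a=0,…,z=25, each position x becomes (21x+8) mod 26.
Reversing it on qmrlmr: q(16)→5·(16−8)≡14=o; m(12)→5·(12−8)≡20=u; r(17)→5·(17−8)≡19=t; l(11)→5·(11−8)≡15=p; m(12)→5·(12−8)≡20=u; r(17)→5·(17−8)≡19=t (all mod 26).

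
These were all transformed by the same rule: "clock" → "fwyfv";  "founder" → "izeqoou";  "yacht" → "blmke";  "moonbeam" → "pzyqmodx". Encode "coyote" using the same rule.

fzireo

The shifts repeat in a cycle of length 3: positions 0,1,… shift by +3, +11, +10, then the pattern repeats.
For coyote: c+3=f, o+11=z, y+10=i, o+3=r, t+11=e, e+10=o.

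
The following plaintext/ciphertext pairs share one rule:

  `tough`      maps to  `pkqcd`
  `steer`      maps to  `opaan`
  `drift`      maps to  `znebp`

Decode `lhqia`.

Compare letters: t→p is +22, o→k is +22, u→q is +22 — a constant shift. It's a constant shift of +22 (ROT22).
Decoding lhqia: l−22=p, h−22=l, q−22=u, i−22=m, a−22=e.

plume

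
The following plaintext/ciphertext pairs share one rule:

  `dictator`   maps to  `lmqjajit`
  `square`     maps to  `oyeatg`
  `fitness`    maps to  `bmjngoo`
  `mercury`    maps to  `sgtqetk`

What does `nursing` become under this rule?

netomnw

This is an affine cipher: with a=0,…,z=25, each position x becomes (21x+0) mod 26.
For nursing: n(13)→21·13+0≡13=n; u(20)→21·20+0≡4=e; r(17)→21·17+0≡19=t; s(18)→21·18+0≡14=o; i(8)→21·8+0≡12=m; n(13)→21·13+0≡13=n; g(6)→21·6+0≡22=w (all mod 26).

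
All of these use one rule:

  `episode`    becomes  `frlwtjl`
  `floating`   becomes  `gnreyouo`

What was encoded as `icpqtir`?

hammock

Letter i (0-indexed) is shifted by i+1, so successive shifts are 1, 2, 3, ….
Reversing it on icpqtir: i−1=h, c−2=a, p−3=m, q−4=m, t−5=o, i−6=c, r−7=k.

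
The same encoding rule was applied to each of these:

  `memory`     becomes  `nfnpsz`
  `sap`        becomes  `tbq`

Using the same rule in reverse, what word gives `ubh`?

tag

Compare letters: m→n is +1, e→f is +1, m→n is +1 — a constant shift. Every letter moves 1 place later in the alphabet, wrapping around z→a.
Reversing it on ubh: u−1=t, b−1=a, h−1=g.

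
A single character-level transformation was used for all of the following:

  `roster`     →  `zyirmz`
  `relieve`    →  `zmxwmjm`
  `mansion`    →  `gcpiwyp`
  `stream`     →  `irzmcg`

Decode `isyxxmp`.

swollen

r(17)→z(25) and o(14)→y(24) fit y≡9x+2 (mod 26); the inverse of 9 mod 26 is 3. Each letter's alphabet position (a=0..z=25) is mapped through 9·x+2 mod 26 — an affine cipher.
Undoing it on isyxxmp: i(8)→3·(8−2)≡18=s; s(18)→3·(18−2)≡22=w; y(24)→3·(24−2)≡14=o; x(23)→3·(23−2)≡11=l; x(23)→3·(23−2)≡11=l; m(12)→3·(12−2)≡4=e; p(15)→3·(15−2)≡13=n (all mod 26).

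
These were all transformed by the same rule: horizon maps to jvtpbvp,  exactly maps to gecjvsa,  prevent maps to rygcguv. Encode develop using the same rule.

Shifts by position in horizon: pos 0: h→j (+2), pos 1: o→v (+7), pos 2: r→t (+2), pos 3: i→p (+7) — repeating every 2. It's a Vigenère-style cipher with numeric key [2,7]: position i shifts by key[i mod 2].
On develop: d+2=f, e+7=l, v+2=x, e+7=l, l+2=n, o+7=v, p+2=r.

flxlnvr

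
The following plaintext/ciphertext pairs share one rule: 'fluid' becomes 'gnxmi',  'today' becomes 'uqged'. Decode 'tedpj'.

scale

In fluid: f→g is +1, l→n is +2, u→x is +3, i→m is +4 — the shift increases by 1 each position. The shift increases by 1 at each position, starting from +1: 1, 2, 3, ….
Undoing it on tedpj: t−1=s, e−2=c, d−3=a, p−4=l, j−5=e.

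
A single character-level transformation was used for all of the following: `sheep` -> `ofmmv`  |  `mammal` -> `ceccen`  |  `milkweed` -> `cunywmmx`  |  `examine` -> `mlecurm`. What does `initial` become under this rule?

This is an affine cipher: with a=0,…,z=25, each position x becomes (15x+4) mod 26.
Applying it to initial: i(8)→15·8+4≡20=u; n(13)→15·13+4≡17=r; i(8)→15·8+4≡20=u; t(19)→15·19+4≡3=d; i(8)→15·8+4≡20=u; a(0)→15·0+4≡4=e; l(11)→15·11+4≡13=n (all mod 26).

uruduen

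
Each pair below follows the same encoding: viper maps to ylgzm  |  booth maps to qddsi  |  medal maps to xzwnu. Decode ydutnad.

volcano

v(21)→y(24) and i(8)→l(11) fit y≡3x+13 (mod 26); the inverse of 3 mod 26 is 9. Each letter's alphabet position (a=0..z=25) is mapped through 3·x+13 mod 26 — an affine cipher.
Decoding ydutnad: y(24)→9·(24−13)≡21=v; d(3)→9·(3−13)≡14=o; u(20)→9·(20−13)≡11=l; t(19)→9·(19−13)≡2=c; n(13)→9·(13−13)≡0=a; a(0)→9·(0−13)≡13=n; d(3)→9·(3−13)≡14=o (all mod 26).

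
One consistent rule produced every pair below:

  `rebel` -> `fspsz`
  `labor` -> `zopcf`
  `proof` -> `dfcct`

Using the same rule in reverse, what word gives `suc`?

Compare letters: r→f is +14, e→s is +14, b→p is +14 — a constant shift. Each letter is shifted forward by 14 in the alphabet (a Caesar shift of +14).
Undoing it on suc: s−14=e, u−14=g, c−14=o.

ego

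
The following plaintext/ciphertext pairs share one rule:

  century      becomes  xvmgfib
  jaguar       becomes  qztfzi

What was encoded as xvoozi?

cellar

Each pair mirrors across the alphabet (c↔x, e↔v, n↔m): positions sum to 25. This is the alphabet-reversal cipher (Atbash): a becomes z, b becomes y, etc.
Reversing it on xvoozi: x↔c, v↔e, o↔l, o↔l, z↔a, i↔r.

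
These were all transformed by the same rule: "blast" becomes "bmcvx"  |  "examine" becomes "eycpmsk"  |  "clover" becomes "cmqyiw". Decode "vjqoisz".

In blast: b→b is +0, l→m is +1, a→c is +2, s→v is +3 — the shift increases by 1 each position. The shift increases by 1 at each position, starting from +0: 0, 1, 2, ….
Reversing it on vjqoisz: v−0=v, j−1=i, q−2=o, o−3=l, i−4=e, s−5=n, z−6=t.

violent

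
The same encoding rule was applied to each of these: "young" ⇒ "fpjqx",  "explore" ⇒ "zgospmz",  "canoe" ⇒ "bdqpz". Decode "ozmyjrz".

y(24)→f(5) and o(14)→p(15) fit y≡25x+3 (mod 26); the inverse of 25 mod 26 is 25. This is an affine cipher: with a=0,…,z=25, each position x becomes (25x+3) mod 26.
Decoding ozmyjrz: o(14)→25·(14−3)≡15=p; z(25)→25·(25−3)≡4=e; m(12)→25·(12−3)≡17=r; y(24)→25·(24−3)≡5=f; j(9)→25·(9−3)≡20=u; r(17)→25·(17−3)≡12=m; z(25)→25·(25−3)≡4=e (all mod 26).

perfume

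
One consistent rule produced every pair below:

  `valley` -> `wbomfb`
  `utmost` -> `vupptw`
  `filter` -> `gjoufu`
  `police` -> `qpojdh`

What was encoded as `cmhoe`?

Shifts by position in valley: pos 0: v→w (+1), pos 1: a→b (+1), pos 2: l→o (+3), pos 3: l→m (+1), pos 4: e→f (+1), pos 5: y→b (+3) — repeating every 3. A repeating key of period 3 is used — shifts +1, +1, +3 over and over.
Reversing it on cmhoe: c−1=b, m−1=l, h−3=e, o−1=n, e−1=d.

blend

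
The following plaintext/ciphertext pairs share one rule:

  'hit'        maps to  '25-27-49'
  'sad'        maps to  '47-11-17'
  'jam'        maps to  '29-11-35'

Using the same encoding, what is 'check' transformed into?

h(#8)→25 and i(#9)→27: differences scale by 2, so n = 2·pos + 9. Each letter becomes 2×(its alphabet position, a=1..z=26) + 9.
Applying it to check: c=3→15, h=8→25, e=5→19, c=3→15, k=11→31.

15-25-19-15-31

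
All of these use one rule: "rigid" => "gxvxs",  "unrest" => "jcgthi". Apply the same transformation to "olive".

It's a constant shift of +15 (ROT15).
For olive: o+15=d, l+15=a, i+15=x, v+15=k, e+15=t.

daxkt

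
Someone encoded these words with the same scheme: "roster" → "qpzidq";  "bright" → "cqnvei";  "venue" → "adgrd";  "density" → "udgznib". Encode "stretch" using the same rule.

r(17)→q(16) and o(14)→p(15) fit y≡9x+19 (mod 26); the inverse of 9 mod 26 is 3. This is an affine cipher: with a=0,…,z=25, each position x becomes (9x+19) mod 26.
Applying it to stretch: s(18)→9·18+19≡25=z; t(19)→9·19+19≡8=i; r(17)→9·17+19≡16=q; e(4)→9·4+19≡3=d; t(19)→9·19+19≡8=i; c(2)→9·2+19≡11=l; h(7)→9·7+19≡4=e (all mod 26).

ziqdile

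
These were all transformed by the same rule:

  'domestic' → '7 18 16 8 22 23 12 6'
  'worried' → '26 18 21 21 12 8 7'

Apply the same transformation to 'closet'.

Each letter is replaced by its alphabet position (a=1..z=26) + 3.
On closet: c=3→6, l=12→15, o=15→18, s=19→22, e=5→8, t=20→23.

6 15 18 22 8 23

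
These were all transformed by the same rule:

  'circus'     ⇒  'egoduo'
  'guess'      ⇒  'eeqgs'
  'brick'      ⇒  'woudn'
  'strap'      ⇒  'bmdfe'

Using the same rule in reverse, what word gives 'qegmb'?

pause

The output letters match the input read backwards, each shifted +12: circus reversed is sucric. Read the word backwards and shift each letter +12.
Undoing it on qegmb: shift back: q−12=e, e−12=s, g−12=u, m−12=a, b−12=p → esuap; then reverse → pause.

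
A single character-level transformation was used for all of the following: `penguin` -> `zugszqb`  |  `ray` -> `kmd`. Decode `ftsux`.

The word is reversed, then every letter is shifted forward by 12.
Reversing it on ftsux: shift back: f−12=t, t−12=h, s−12=g, u−12=i, x−12=l → thgil; then reverse → light.

light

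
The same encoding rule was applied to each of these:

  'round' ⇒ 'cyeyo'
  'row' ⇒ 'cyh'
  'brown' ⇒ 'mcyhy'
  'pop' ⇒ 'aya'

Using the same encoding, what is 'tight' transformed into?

esrse

The shift depends on letter class: consonant r→c is +11, but vowel o→y is +10. Vowels shift forward by 10 and consonants shift forward by 11.
On tight: t(cons)+11=e, i(vowel)+10=s, g(cons)+11=r, h(cons)+11=s, t(cons)+11=e.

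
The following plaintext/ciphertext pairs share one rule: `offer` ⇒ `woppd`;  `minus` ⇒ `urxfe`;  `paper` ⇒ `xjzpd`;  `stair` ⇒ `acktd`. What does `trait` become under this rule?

baktf

In offer: o→w is +8, f→o is +9, f→p is +10, e→p is +11 — the shift increases by 1 each position. Each letter shifts forward by (position + 8), i.e. 8, 9, 10, … — the shift grows by one for each successive letter.
On trait: t+8=b, r+9=a, a+10=k, i+11=t, t+12=f.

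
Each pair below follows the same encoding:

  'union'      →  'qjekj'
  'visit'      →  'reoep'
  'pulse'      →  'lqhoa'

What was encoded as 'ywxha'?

cable

Compare letters: u→q is +22, n→j is +22, i→e is +22 — a constant shift. It's a constant shift of +22 (ROT22).
Decoding ywxha: y−22=c, w−22=a, x−22=b, h−22=l, a−22=e.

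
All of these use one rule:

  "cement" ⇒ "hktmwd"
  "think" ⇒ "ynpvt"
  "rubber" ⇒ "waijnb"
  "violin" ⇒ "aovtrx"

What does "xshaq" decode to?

In cement: c→h is +5, e→k is +6, m→t is +7, e→m is +8 — the shift increases by 1 each position. Each letter shifts forward by (position + 5), i.e. 5, 6, 7, … — the shift grows by one for each successive letter.
Reversing it on xshaq: x−5=s, s−6=m, h−7=a, a−8=s, q−9=h.

smash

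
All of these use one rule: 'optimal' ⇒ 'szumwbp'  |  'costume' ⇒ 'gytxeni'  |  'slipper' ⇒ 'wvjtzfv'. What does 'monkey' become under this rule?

A repeating key of period 3 is used — shifts +4, +10, +1 over and over.
For monkey: m+4=q, o+10=y, n+1=o, k+4=o, e+10=o, y+1=z.

qyoooz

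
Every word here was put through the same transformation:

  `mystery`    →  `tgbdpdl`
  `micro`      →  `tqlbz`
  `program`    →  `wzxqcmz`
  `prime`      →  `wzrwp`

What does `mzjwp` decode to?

In mystery: m→t is +7, y→g is +8, s→b is +9, t→d is +10 — the shift increases by 1 each position. Letter i (0-indexed) is shifted by i+7, so successive shifts are 7, 8, 9, ….
Undoing it on mzjwp: m−7=f, z−8=r, j−9=a, w−10=m, p−11=e.

frame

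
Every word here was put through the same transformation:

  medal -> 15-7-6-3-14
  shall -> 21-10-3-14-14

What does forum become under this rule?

m is letter #13 and maps to 15: an offset of 2. Each letter is replaced by its alphabet position (a=1..z=26) + 2.
For forum: f=6→8, o=15→17, r=18→20, u=21→23, m=13→15.

8-17-20-23-15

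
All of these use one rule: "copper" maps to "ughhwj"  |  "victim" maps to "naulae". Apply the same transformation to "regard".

jwysjv

Each letter is shifted forward by 18 in the alphabet (a Caesar shift of +18).
On regard: r+18=j, e+18=w, g+18=y, a+18=s, r+18=j, d+18=v.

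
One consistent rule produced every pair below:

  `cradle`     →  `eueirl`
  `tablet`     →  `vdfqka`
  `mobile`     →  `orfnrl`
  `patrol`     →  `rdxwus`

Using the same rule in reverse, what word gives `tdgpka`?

racket

In cradle: c→e is +2, r→u is +3, a→e is +4, d→i is +5 — the shift increases by 1 each position. Letter i (0-indexed) is shifted by i+2, so successive shifts are 2, 3, 4, ….
Undoing it on tdgpka: t−2=r, d−3=a, g−4=c, p−5=k, k−6=e, a−7=t.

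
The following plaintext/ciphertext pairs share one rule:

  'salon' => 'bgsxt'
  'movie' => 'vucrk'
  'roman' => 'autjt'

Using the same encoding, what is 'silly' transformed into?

bosue

Shifts by position in salon: pos 0: s→b (+9), pos 1: a→g (+6), pos 2: l→s (+7), pos 3: o→x (+9), pos 4: n→t (+6) — repeating every 3. It's a Vigenère-style cipher with numeric key [9,6,7]: position i shifts by key[i mod 3].
On silly: s+9=b, i+6=o, l+7=s, l+9=u, y+6=e.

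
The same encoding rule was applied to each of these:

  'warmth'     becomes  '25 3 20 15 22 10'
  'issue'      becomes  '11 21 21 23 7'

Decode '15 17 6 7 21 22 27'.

modesty

w is letter #23 and maps to 25: an offset of 2. The number is (letter's place in the alphabet, a=1) + 2.
Decoding 15 17 6 7 21 22 27: 15→(15−2)÷1=13=m, 17→(17−2)÷1=15=o, 6→(6−2)÷1=4=d, 7→(7−2)÷1=5=e, 21→(21−2)÷1=19=s, 22→(22−2)÷1=20=t, 27→(27−2)÷1=25=y.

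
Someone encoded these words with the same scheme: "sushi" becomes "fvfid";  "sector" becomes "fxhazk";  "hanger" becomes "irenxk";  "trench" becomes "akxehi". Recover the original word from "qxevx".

venue

s(18)→f(5) and u(20)→v(21) fit y≡21x+17 (mod 26); the inverse of 21 mod 26 is 5. Treating letters as 0–25, the rule is x ↦ 21x + 17 (mod 26).
Decoding qxevx: q(16)→5·(16−17)≡21=v; x(23)→5·(23−17)≡4=e; e(4)→5·(4−17)≡13=n; v(21)→5·(21−17)≡20=u; x(23)→5·(23−17)≡4=e (all mod 26).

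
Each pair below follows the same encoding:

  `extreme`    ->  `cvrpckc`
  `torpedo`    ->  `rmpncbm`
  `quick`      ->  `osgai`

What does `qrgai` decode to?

stick

It's a constant shift of +24 (ROT24).
Undoing it on qrgai: q−24=s, r−24=t, g−24=i, a−24=c, i−24=k.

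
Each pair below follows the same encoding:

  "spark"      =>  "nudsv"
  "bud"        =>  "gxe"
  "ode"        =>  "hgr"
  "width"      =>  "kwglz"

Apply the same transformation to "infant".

The output letters match the input read backwards, each shifted +3: spark reversed is kraps. The word is reversed, then every letter is shifted forward by 3.
On infant: reverse → tnafni; then shift: t+3=w, n+3=q, a+3=d, f+3=i, n+3=q, i+3=l.

wqdiql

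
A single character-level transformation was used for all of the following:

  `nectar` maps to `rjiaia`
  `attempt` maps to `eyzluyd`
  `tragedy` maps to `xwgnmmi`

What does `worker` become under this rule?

In nectar: n→r is +4, e→j is +5, c→i is +6, t→a is +7 — the shift increases by 1 each position. The shift increases by 1 at each position, starting from +4: 4, 5, 6, ….
Applying it to worker: w+4=a, o+5=t, r+6=x, k+7=r, e+8=m, r+9=a.

atxrma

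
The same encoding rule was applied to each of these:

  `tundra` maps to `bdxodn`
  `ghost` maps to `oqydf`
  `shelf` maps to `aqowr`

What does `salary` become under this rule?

ajvldl

In tundra: t→b is +8, u→d is +9, n→x is +10, d→o is +11 — the shift increases by 1 each position. The shift increases by 1 at each position, starting from +8: 8, 9, 10, ….
On salary: s+8=a, a+9=j, l+10=v, a+11=l, r+12=d, y+13=l.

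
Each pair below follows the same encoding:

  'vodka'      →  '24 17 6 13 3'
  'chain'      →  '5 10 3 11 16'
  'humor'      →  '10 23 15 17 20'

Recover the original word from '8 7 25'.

few

v is letter #22 and maps to 24: an offset of 2. The number is (letter's place in the alphabet, a=1) + 2.
Undoing it on 8 7 25: 8→(8−2)÷1=6=f, 7→(7−2)÷1=5=e, 25→(25−2)÷1=23=w.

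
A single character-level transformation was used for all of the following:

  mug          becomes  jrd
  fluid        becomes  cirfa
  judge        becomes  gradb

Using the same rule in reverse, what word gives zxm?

Compare letters: m→j is +23, u→r is +23, g→d is +23 — a constant shift. This is a Caesar cipher with shift 23.
Undoing it on zxm: z−23=c, x−23=a, m−23=p.

cap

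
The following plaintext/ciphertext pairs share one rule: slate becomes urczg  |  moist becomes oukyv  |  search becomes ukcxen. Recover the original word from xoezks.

victim

Shifts by position in slate: pos 0: s→u (+2), pos 1: l→r (+6), pos 2: a→c (+2), pos 3: t→z (+6) — repeating every 2. The shifts repeat in a cycle of length 2: positions 0,1,… shift by +2, +6, then the pattern repeats.
Undoing it on xoezks: x−2=v, o−6=i, e−2=c, z−6=t, k−2=i, s−6=m.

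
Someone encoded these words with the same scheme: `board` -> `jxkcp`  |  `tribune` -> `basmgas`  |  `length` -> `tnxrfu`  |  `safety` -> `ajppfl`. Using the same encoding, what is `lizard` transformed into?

In board: b→j is +8, o→x is +9, a→k is +10, r→c is +11 — the shift increases by 1 each position. Each letter shifts forward by (position + 8), i.e. 8, 9, 10, … — the shift grows by one for each successive letter.
On lizard: l+8=t, i+9=r, z+10=j, a+11=l, r+12=d, d+13=q.

trjldq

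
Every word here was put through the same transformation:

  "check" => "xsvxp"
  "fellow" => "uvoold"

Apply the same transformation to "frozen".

uilavm

Each pair mirrors across the alphabet (c↔x, h↔s, e↔v): positions sum to 25. This is the alphabet-reversal cipher (Atbash): a becomes z, b becomes y, etc.
On frozen: f↔u, r↔i, o↔l, z↔a, e↔v, n↔m.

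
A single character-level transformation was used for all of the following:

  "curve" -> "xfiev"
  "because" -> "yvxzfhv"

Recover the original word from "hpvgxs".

sketch

Each letter is replaced by its mirror in the alphabet: a↔z, b↔y, c↔x, and so on (the Atbash cipher).
Reversing it on hpvgxs: h↔s, p↔k, v↔e, g↔t, x↔c, s↔h.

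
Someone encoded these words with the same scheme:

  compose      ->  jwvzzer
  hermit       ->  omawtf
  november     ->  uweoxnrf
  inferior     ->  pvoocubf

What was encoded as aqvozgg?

In compose: c→j is +7, o→w is +8, m→v is +9, p→z is +10 — the shift increases by 1 each position. Letter i (0-indexed) is shifted by i+7, so successive shifts are 7, 8, 9, ….
Undoing it on aqvozgg: a−7=t, q−8=i, v−9=m, o−10=e, z−11=o, g−12=u, g−13=t.

timeout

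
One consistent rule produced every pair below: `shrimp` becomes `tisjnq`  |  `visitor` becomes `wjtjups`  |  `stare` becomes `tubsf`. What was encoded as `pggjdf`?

office

Compare letters: s→t is +1, h→i is +1, r→s is +1 — a constant shift. It's a constant shift of +1 (ROT1).
Decoding pggjdf: p−1=o, g−1=f, g−1=f, j−1=i, d−1=c, f−1=e.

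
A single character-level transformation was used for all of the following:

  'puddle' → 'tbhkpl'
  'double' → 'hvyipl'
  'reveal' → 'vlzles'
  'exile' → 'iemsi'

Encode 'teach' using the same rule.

Shifts by position in puddle: pos 0: p→t (+4), pos 1: u→b (+7), pos 2: d→h (+4), pos 3: d→k (+7) — repeating every 2. A repeating key of period 2 is used — shifts +4, +7 over and over.
For teach: t+4=x, e+7=l, a+4=e, c+7=j, h+4=l.

xlejl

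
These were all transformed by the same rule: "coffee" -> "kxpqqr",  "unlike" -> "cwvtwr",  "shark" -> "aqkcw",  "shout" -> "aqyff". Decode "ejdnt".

watch

In coffee: c→k is +8, o→x is +9, f→p is +10, f→q is +11 — the shift increases by 1 each position. The shift increases by 1 at each position, starting from +8: 8, 9, 10, ….
Undoing it on ejdnt: e−8=w, j−9=a, d−10=t, n−11=c, t−12=h.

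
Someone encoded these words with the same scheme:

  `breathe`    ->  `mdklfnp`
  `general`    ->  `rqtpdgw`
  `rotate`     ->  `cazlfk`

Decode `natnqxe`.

Shifts by position in breathe: pos 0: b→m (+11), pos 1: r→d (+12), pos 2: e→k (+6), pos 3: a→l (+11), pos 4: t→f (+12), pos 5: h→n (+6) — repeating every 3. The shifts repeat in a cycle of length 3: positions 0,1,… shift by +11, +12, +6, then the pattern repeats.
Decoding natnqxe: n−11=c, a−12=o, t−6=n, n−11=c, q−12=e, x−6=r, e−11=t.

concert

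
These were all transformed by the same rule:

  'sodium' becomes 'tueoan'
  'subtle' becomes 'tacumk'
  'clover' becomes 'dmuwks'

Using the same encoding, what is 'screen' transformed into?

tdskko

The shift depends on letter class: consonant s→t is +1, but vowel o→u is +6. The rule splits by letter class: vowels +6, consonants +1.
Applying it to screen: s(cons)+1=t, c(cons)+1=d, r(cons)+1=s, e(vowel)+6=k, e(vowel)+6=k, n(cons)+1=o.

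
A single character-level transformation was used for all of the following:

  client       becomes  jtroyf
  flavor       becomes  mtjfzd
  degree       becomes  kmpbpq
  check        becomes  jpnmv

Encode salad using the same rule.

In client: c→j is +7, l→t is +8, i→r is +9, e→o is +10 — the shift increases by 1 each position. The shift increases by 1 at each position, starting from +7: 7, 8, 9, ….
On salad: s+7=z, a+8=i, l+9=u, a+10=k, d+11=o.

ziuko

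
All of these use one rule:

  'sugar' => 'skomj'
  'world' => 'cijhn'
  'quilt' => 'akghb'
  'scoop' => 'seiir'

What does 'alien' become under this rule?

mhgwz

s(18)→s(18) and u(20)→k(10) fit y≡9x+12 (mod 26); the inverse of 9 mod 26 is 3. Treating letters as 0–25, the rule is x ↦ 9x + 12 (mod 26).
For alien: a(0)→9·0+12≡12=m; l(11)→9·11+12≡7=h; i(8)→9·8+12≡6=g; e(4)→9·4+12≡22=w; n(13)→9·13+12≡25=z (all mod 26).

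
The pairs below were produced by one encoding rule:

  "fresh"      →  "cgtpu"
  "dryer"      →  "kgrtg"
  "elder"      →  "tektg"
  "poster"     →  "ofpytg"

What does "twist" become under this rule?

f(5)→c(2) and r(17)→g(6) fit y≡9x+9 (mod 26); the inverse of 9 mod 26 is 3. Each letter's alphabet position (a=0..z=25) is mapped through 9·x+9 mod 26 — an affine cipher.
For twist: t(19)→9·19+9≡24=y; w(22)→9·22+9≡25=z; i(8)→9·8+9≡3=d; s(18)→9·18+9≡15=p; t(19)→9·19+9≡24=y (all mod 26).

yzdpy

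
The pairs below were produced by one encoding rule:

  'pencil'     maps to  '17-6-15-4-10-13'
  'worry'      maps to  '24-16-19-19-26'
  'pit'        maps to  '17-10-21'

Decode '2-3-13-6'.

p is letter #16 and maps to 17: an offset of 1. Letters become their 1-based position plus 1 (so a→2, b→3, …).
Reversing it on 2-3-13-6: 2→(2−1)÷1=1=a, 3→(3−1)÷1=2=b, 13→(13−1)÷1=12=l, 6→(6−1)÷1=5=e.

able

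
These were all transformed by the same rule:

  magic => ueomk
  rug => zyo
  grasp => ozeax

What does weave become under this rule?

The rule splits by letter class: vowels +4, consonants +8.
For weave: w(cons)+8=e, e(vowel)+4=i, a(vowel)+4=e, v(cons)+8=d, e(vowel)+4=i.

eiedi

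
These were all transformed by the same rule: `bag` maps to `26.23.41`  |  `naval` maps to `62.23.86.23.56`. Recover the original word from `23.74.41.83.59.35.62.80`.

argument

b(#2)→26 and a(#1)→23: differences scale by 3, so n = 3·pos + 20. Each letter becomes 3×(its alphabet position, a=1..z=26) + 20.
Undoing it on 23.74.41.83.59.35.62.80: 23→(23−20)÷3=1=a, 74→(74−20)÷3=18=r, 41→(41−20)÷3=7=g, 83→(83−20)÷3=21=u, 59→(59−20)÷3=13=m, 35→(35−20)÷3=5=e, 62→(62−20)÷3=14=n, 80→(80−20)÷3=20=t.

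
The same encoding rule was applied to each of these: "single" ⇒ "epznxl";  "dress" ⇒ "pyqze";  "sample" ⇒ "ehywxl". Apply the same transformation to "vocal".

hvohx

The shifts repeat in a cycle of length 2: positions 0,1,… shift by +12, +7, then the pattern repeats.
For vocal: v+12=h, o+7=v, c+12=o, a+7=h, l+12=x.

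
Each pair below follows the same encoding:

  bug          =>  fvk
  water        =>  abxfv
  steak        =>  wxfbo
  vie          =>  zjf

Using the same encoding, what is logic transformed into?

ppkjg

The shift depends on letter class: consonant b→f is +4, but vowel u→v is +1. Two shifts are in play — +1 for a/e/i/o/u, +4 for every other letter.
For logic: l(cons)+4=p, o(vowel)+1=p, g(cons)+4=k, i(vowel)+1=j, c(cons)+4=g.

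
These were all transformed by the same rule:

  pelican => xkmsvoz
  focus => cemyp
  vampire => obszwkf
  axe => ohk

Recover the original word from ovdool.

Two steps: reverse the string, then apply a Caesar shift of +10.
Reversing it on ovdool: shift back: o−10=e, v−10=l, d−10=t, o−10=e, o−10=e, l−10=b → elteeb; then reverse → beetle.

beetle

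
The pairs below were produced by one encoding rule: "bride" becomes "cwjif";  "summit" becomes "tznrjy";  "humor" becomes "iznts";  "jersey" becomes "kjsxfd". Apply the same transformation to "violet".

wnpqfy

The shifts repeat in a cycle of length 2: positions 0,1,… shift by +1, +5, then the pattern repeats.
Applying it to violet: v+1=w, i+5=n, o+1=p, l+5=q, e+1=f, t+5=y.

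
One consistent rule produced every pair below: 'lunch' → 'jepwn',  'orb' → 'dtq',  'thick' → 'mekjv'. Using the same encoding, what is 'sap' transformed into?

rcu

Two steps: reverse the string, then apply a Caesar shift of +2.
On sap: reverse → pas; then shift: p+2=r, a+2=c, s+2=u.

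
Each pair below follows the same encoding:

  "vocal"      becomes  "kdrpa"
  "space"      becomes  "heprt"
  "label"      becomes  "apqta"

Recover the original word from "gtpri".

react

Every letter moves 15 places later in the alphabet, wrapping around z→a.
Reversing it on gtpri: g−15=r, t−15=e, p−15=a, r−15=c, i−15=t.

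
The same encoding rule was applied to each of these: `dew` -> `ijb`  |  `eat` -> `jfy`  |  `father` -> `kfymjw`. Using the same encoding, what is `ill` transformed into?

Compare letters: d→i is +5, e→j is +5, w→b is +5 — a constant shift. Each letter is shifted forward by 5 in the alphabet (a Caesar shift of +5).
For ill: i+5=n, l+5=q, l+5=q.

nqq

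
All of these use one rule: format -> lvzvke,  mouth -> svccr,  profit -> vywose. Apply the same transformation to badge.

hhlpo

In format: f→l is +6, o→v is +7, r→z is +8, m→v is +9 — the shift increases by 1 each position. Each letter shifts forward by (position + 6), i.e. 6, 7, 8, … — the shift grows by one for each successive letter.
On badge: b+6=h, a+7=h, d+8=l, g+9=p, e+10=o.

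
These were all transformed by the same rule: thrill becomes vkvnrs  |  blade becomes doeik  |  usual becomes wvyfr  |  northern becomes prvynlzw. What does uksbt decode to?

shown

In thrill: t→v is +2, h→k is +3, r→v is +4, i→n is +5 — the shift increases by 1 each position. The shift increases by 1 at each position, starting from +2: 2, 3, 4, ….
Undoing it on uksbt: u−2=s, k−3=h, s−4=o, b−5=w, t−6=n.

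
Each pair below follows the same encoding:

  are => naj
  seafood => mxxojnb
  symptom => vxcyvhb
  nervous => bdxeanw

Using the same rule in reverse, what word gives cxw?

The output letters match the input read backwards, each shifted +9: are reversed is era. Read the word backwards and shift each letter +9.
Reversing it on cxw: shift back: c−9=t, x−9=o, w−9=n → ton; then reverse → not.

not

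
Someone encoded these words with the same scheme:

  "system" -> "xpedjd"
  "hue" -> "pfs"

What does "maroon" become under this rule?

Read the word backwards and shift each letter +11.
On maroon: reverse → nooram; then shift: n+11=y, o+11=z, o+11=z, r+11=c, a+11=l, m+11=x.

yzzclx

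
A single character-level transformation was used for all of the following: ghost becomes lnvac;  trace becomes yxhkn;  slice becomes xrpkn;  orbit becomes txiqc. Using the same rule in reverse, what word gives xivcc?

Each letter shifts forward by (position + 5), i.e. 5, 6, 7, … — the shift grows by one for each successive letter.
Reversing it on xivcc: x−5=s, i−6=c, v−7=o, c−8=u, c−9=t.

scout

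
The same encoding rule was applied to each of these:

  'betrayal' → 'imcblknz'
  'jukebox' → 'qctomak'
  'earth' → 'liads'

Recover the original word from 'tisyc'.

In betrayal: b→i is +7, e→m is +8, t→c is +9, r→b is +10 — the shift increases by 1 each position. Letter i (0-indexed) is shifted by i+7, so successive shifts are 7, 8, 9, ….
Decoding tisyc: t−7=m, i−8=a, s−9=j, y−10=o, c−11=r.

major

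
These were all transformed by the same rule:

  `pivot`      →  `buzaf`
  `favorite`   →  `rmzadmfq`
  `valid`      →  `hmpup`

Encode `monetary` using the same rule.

Shifts by position in pivot: pos 0: p→b (+12), pos 1: i→u (+12), pos 2: v→z (+4), pos 3: o→a (+12), pos 4: t→f (+12) — repeating every 3. The shifts repeat in a cycle of length 3: positions 0,1,… shift by +12, +12, +4, then the pattern repeats.
Applying it to monetary: m+12=y, o+12=a, n+4=r, e+12=q, t+12=f, a+4=e, r+12=d, y+12=k.

yarqfedk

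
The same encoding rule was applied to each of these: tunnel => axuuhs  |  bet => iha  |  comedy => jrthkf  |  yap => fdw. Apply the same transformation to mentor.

thuary

The shift depends on letter class: consonant t→a is +7, but vowel u→x is +3. Vowels shift forward by 3 and consonants shift forward by 7.
Applying it to mentor: m(cons)+7=t, e(vowel)+3=h, n(cons)+7=u, t(cons)+7=a, o(vowel)+3=r, r(cons)+7=y.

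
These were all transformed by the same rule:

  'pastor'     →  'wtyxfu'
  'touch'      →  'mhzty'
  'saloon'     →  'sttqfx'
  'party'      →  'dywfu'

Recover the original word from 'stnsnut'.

Read the word backwards and shift each letter +5.
Decoding stnsnut: shift back: s−5=n, t−5=o, n−5=i, s−5=n, n−5=i, u−5=p, t−5=o → noinipo; then reverse → opinion.

opinion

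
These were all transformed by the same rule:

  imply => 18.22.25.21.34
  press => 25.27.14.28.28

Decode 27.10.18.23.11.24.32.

Letters become their 1-based position plus 9 (so a→10, b→11, …).
Decoding 27.10.18.23.11.24.32: 27→(27−9)÷1=18=r, 10→(10−9)÷1=1=a, 18→(18−9)÷1=9=i, 23→(23−9)÷1=14=n, 11→(11−9)÷1=2=b, 24→(24−9)÷1=15=o, 32→(32−9)÷1=23=w.

rainbow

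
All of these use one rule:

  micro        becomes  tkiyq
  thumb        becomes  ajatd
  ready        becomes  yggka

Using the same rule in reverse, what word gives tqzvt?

Shifts by position in micro: pos 0: m→t (+7), pos 1: i→k (+2), pos 2: c→i (+6), pos 3: r→y (+7), pos 4: o→q (+2) — repeating every 3. The shifts repeat in a cycle of length 3: positions 0,1,… shift by +7, +2, +6, then the pattern repeats.
Undoing it on tqzvt: t−7=m, q−2=o, z−6=t, v−7=o, t−2=r.

motor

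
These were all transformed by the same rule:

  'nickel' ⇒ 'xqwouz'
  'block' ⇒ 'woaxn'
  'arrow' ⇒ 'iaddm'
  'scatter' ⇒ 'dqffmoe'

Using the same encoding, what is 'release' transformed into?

Read the word backwards and shift each letter +12.
Applying it to release: reverse → esaeler; then shift: e+12=q, s+12=e, a+12=m, e+12=q, l+12=x, e+12=q, r+12=d.

qemqxqd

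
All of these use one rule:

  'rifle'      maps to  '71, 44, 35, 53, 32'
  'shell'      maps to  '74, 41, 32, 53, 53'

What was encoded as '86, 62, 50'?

wok

r(#18)→71 and i(#9)→44: differences scale by 3, so n = 3·pos + 17. The formula is n = 3×(alphabet index, a=1) + 17.
Reversing it on 86, 62, 50: 86→(86−17)÷3=23=w, 62→(62−17)÷3=15=o, 50→(50−17)÷3=11=k.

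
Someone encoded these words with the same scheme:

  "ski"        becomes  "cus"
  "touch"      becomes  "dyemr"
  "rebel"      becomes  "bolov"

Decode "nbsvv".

drill

Each letter is shifted forward by 10 in the alphabet (a Caesar shift of +10).
Reversing it on nbsvv: n−10=d, b−10=r, s−10=i, v−10=l, v−10=l.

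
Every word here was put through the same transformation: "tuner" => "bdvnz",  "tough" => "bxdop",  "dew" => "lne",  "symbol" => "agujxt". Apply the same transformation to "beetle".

The shift depends on letter class: consonant t→b is +8, but vowel u→d is +9. Vowels shift forward by 9 and consonants shift forward by 8.
For beetle: b(cons)+8=j, e(vowel)+9=n, e(vowel)+9=n, t(cons)+8=b, l(cons)+8=t, e(vowel)+9=n.

jnnbtn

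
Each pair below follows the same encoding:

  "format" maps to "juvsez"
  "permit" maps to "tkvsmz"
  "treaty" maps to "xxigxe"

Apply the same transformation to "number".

Shifts by position in format: pos 0: f→j (+4), pos 1: o→u (+6), pos 2: r→v (+4), pos 3: m→s (+6) — repeating every 2. The shifts repeat in a cycle of length 2: positions 0,1,… shift by +4, +6, then the pattern repeats.
On number: n+4=r, u+6=a, m+4=q, b+6=h, e+4=i, r+6=x.

raqhix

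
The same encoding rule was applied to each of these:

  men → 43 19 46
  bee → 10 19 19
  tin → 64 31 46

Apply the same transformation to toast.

m(#13)→43 and e(#5)→19: differences scale by 3, so n = 3·pos + 4. Each letter becomes 3×(its alphabet position, a=1..z=26) + 4.
Applying it to toast: t=20→64, o=15→49, a=1→7, s=19→61, t=20→64.

64 49 7 61 64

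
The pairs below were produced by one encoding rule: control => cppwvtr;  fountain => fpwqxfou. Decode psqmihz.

Letter i (0-indexed) is shifted by i+0, so successive shifts are 0, 1, 2, ….
Reversing it on psqmihz: p−0=p, s−1=r, q−2=o, m−3=j, i−4=e, h−5=c, z−6=t.

project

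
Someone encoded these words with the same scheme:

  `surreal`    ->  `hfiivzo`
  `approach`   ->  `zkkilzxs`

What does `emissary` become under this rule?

Letters are reflected about the middle of the alphabet (position → 25−position): Atbash.
For emissary: e↔v, m↔n, i↔r, s↔h, s↔h, a↔z, r↔i, y↔b.

vnrhhzib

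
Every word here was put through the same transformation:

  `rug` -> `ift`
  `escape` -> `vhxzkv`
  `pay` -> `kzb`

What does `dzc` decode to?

Each pair mirrors across the alphabet (r↔i, u↔f, g↔t): positions sum to 25. Letters are reflected about the middle of the alphabet (position → 25−position): Atbash.
Decoding dzc: d↔w, z↔a, c↔x.

wax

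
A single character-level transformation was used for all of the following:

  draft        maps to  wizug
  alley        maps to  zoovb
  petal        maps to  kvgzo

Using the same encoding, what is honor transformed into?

slmli

Each pair mirrors across the alphabet (d↔w, r↔i, a↔z): positions sum to 25. Each letter is replaced by its mirror in the alphabet: a↔z, b↔y, c↔x, and so on (the Atbash cipher).
For honor: h↔s, o↔l, n↔m, o↔l, r↔i.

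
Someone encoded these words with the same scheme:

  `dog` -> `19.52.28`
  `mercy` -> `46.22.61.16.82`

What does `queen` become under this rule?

58.70.22.22.49

d(#4)→19 and o(#15)→52: differences scale by 3, so n = 3·pos + 7. The formula is n = 3×(alphabet index, a=1) + 7.
For queen: q=17→58, u=21→70, e=5→22, e=5→22, n=14→49.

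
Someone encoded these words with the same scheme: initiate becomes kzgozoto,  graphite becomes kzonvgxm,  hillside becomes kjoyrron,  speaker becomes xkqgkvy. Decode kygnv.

The output letters match the input read backwards, each shifted +6: initiate reversed is etaitini. Two steps: reverse the string, then apply a Caesar shift of +6.
Undoing it on kygnv: shift back: k−6=e, y−6=s, g−6=a, n−6=h, v−6=p → esahp; then reverse → phase.

phase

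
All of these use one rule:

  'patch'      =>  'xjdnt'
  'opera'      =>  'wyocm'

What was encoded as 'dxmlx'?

In patch: p→x is +8, a→j is +9, t→d is +10, c→n is +11 — the shift increases by 1 each position. The shift increases by 1 at each position, starting from +8: 8, 9, 10, ….
Undoing it on dxmlx: d−8=v, x−9=o, m−10=c, l−11=a, x−12=l.

vocal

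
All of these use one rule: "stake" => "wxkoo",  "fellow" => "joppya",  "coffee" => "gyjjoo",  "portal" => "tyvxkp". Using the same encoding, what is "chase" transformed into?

The shift depends on letter class: consonant s→w is +4, but vowel a→k is +10. Two shifts are in play — +10 for a/e/i/o/u, +4 for every other letter.
For chase: c(cons)+4=g, h(cons)+4=l, a(vowel)+10=k, s(cons)+4=w, e(vowel)+10=o.

glkwo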